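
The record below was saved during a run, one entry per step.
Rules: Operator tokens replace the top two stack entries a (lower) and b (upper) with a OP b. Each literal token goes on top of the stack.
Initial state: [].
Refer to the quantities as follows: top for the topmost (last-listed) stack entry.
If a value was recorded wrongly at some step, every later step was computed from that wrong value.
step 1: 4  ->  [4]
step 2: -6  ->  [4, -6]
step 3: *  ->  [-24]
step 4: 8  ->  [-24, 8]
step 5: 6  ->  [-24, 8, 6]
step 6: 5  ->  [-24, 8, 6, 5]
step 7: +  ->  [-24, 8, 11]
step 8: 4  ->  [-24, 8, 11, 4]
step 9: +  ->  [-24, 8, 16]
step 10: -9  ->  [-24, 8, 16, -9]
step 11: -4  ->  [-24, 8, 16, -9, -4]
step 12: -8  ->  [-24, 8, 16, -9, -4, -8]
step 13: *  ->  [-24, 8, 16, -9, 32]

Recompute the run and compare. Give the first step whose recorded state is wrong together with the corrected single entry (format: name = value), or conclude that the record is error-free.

step 1: push 4: top = 4 -> checks out
step 2: push -6: top = -6 -> same as recorded
step 3: 4 * -6 = -24 -> matches
step 4: push 8: top = 8 -> matches
step 5: push 6: top = 6 -> verified
step 6: push 5: top = 5 -> verified
step 7: 6 + 5 = 11 -> verified
step 8: push 4: top = 4 -> no discrepancy
step 9: 11 + 4 = 15 -> first mismatch against the record
So the first discrepancy is step 9, where the right value is top = 15.

step 9, top = 15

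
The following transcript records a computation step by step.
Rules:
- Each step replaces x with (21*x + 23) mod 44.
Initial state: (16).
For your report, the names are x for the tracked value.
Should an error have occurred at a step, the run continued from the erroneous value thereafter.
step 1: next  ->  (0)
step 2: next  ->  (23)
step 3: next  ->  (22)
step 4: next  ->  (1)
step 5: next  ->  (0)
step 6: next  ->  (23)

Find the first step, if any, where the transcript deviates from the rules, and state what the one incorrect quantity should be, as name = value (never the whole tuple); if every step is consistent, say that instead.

step 1, x = 7

1. x = (21*16 + 23) mod 44 = 7 (first mismatch against the transcript)
First incorrect step: 1; the correct value is x = 7.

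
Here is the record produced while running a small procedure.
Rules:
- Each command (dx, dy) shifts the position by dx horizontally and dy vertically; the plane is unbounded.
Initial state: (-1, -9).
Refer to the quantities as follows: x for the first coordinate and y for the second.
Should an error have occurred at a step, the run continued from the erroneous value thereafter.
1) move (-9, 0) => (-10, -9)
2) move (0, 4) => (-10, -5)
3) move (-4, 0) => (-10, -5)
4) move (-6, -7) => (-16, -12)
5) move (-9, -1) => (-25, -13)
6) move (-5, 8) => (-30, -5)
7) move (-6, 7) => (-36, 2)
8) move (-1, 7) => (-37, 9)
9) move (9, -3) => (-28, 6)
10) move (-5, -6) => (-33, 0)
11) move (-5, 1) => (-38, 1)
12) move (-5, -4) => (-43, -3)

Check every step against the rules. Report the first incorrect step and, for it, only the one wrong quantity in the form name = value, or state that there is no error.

step 3, x = -14

1. x = -1 + (-9) = -10, y = -9 + (0) = -9 (confirmed correct)
2. x = -10 + (0) = -10, y = -9 + (4) = -5 (matches)
3. x = -10 + (-4) = -14, y = -5 + (0) = -5 (a discrepancy with the record)
Step 3 is the first one off; corrected, x = -14.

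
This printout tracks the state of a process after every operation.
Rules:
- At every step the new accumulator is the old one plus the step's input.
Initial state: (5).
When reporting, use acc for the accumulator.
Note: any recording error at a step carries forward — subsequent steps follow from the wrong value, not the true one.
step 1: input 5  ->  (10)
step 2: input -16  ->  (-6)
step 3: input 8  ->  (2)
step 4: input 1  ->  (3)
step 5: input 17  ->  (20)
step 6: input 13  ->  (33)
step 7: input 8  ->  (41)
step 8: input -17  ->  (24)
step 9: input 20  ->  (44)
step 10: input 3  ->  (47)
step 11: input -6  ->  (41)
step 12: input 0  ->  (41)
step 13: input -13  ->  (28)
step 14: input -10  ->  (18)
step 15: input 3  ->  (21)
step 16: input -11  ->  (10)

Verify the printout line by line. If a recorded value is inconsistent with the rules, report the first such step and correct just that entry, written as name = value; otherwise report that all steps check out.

step 1: acc = 5 + 5 = 10 -> exactly as logged
step 2: acc = 10 + -16 = -6 -> agrees with the printout
step 3: acc = -6 + 8 = 2 -> confirmed correct
step 4: acc = 2 + 1 = 3 -> consistent with the printout
step 5: acc = 3 + 17 = 20 -> exactly as logged
step 6: acc = 20 + 13 = 33 -> checks out
step 7: acc = 33 + 8 = 41 -> consistent with the printout
step 8: acc = 41 + -17 = 24 -> in agreement
step 9: acc = 24 + 20 = 44 -> verified
step 10: acc = 44 + 3 = 47 -> same as recorded
step 11: acc = 47 + -6 = 41 -> in agreement
step 12: acc = 41 + 0 = 41 -> matches
step 13: acc = 41 + -13 = 28 -> same as recorded
step 14: acc = 28 + -10 = 18 -> matches
step 15: acc = 18 + 3 = 21 -> exactly as logged
step 16: acc = 21 + -11 = 10 -> same as recorded
All steps check out; nothing to correct.

no error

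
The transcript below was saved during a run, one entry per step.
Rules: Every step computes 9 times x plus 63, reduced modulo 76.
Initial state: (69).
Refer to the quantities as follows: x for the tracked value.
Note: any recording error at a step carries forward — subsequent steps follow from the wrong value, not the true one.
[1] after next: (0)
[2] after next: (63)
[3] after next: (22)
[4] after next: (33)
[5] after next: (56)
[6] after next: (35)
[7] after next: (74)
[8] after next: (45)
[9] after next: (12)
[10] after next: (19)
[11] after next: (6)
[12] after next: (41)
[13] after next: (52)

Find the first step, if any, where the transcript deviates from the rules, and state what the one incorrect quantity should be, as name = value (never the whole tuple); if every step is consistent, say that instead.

no error

Recomputing the run from the initial state:
step 1: x = 0
step 2: x = 63
step 3: x = 22
step 4: x = 33
step 5: x = 56
step 6: x = 35
step 7: x = 74
step 8: x = 45
step 9: x = 12
step 10: x = 19
step 11: x = 6
step 12: x = 41
step 13: x = 52
This matches the transcript at every step.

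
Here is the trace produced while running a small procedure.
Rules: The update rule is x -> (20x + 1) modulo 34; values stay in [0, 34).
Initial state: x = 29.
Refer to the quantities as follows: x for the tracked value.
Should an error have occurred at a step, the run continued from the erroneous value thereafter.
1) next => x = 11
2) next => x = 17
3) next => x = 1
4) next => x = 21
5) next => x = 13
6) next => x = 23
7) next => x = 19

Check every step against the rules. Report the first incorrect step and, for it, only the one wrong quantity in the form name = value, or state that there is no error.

step 1: x = (20*29 + 1) mod 34 = 3 -> a discrepancy with the trace
Step 1 is the first one off; corrected, x = 3.

step 1, x = 3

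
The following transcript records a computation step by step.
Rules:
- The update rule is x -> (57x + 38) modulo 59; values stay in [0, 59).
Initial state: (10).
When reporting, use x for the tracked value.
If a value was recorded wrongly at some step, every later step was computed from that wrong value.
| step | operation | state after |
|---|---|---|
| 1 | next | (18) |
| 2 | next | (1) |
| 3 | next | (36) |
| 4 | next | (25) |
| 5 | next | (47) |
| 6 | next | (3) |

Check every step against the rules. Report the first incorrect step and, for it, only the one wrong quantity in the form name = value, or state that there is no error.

step 2, x = 2

1. x = (57*10 + 38) mod 59 = 18 (confirmed correct)
2. x = (57*18 + 38) mod 59 = 2 (first mismatch against the transcript)
Conclusion: step 2 carries the first error; the entry should be x = 2.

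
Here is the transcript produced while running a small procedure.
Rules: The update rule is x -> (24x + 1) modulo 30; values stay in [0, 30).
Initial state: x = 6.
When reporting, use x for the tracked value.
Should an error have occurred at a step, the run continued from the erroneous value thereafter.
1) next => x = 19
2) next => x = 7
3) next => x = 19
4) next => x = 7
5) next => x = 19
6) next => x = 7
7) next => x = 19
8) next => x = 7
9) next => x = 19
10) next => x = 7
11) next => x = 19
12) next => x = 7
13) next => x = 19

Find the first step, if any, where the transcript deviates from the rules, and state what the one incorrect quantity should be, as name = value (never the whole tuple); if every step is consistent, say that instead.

step 1, x = 25

Recomputing the run from the initial state:
step 1: x = 25
step 2: x = 1
step 3: x = 25
step 4: x = 1
step 5: x = 25
step 6: x = 1
step 7: x = 25
step 8: x = 1
step 9: x = 25
step 10: x = 1
step 11: x = 25
step 12: x = 1
step 13: x = 25
The first disagreement with the transcript is at step 1, where the value should be x = 25.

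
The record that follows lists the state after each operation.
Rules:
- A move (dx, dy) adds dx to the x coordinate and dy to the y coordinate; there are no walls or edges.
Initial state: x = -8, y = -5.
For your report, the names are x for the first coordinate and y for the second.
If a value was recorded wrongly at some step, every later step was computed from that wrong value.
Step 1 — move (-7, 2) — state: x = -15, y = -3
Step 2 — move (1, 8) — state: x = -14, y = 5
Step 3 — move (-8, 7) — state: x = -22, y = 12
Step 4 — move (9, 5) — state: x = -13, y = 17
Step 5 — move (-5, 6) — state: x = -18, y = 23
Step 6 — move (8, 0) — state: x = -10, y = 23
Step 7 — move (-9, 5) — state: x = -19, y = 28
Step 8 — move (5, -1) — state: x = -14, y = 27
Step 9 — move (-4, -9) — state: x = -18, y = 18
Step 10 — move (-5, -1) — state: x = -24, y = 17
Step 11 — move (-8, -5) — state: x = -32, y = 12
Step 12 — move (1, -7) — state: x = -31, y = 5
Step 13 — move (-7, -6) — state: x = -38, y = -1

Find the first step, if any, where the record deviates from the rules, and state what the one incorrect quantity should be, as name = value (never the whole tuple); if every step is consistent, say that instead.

Recomputing the run from the initial state:
step 1: x = -15, y = -3
step 2: x = -14, y = 5
step 3: x = -22, y = 12
step 4: x = -13, y = 17
step 5: x = -18, y = 23
step 6: x = -10, y = 23
step 7: x = -19, y = 28
step 8: x = -14, y = 27
step 9: x = -18, y = 18
step 10: x = -23, y = 17
step 11: x = -31, y = 12
step 12: x = -30, y = 5
step 13: x = -37, y = -1
The first disagreement with the record is at step 10, where the value should be x = -23.

step 10, x = -23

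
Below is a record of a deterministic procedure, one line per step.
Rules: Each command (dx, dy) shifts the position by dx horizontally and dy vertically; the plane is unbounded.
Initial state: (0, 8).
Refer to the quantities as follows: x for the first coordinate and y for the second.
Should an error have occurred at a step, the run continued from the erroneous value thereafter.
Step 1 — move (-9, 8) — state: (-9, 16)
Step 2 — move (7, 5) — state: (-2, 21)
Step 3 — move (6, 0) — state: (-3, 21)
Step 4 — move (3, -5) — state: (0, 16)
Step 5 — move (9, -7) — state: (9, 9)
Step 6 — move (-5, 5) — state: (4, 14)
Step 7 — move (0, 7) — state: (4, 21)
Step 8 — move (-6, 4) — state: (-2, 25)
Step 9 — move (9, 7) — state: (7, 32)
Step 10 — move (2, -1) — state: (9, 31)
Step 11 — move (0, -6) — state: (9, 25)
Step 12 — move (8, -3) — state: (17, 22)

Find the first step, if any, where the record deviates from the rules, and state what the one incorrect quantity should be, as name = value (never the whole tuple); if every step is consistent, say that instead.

Step 1: x = 0 + (-9) = -9, y = 8 + (8) = 16 — same as recorded.
Step 2: x = -9 + (7) = -2, y = 16 + (5) = 21 — no discrepancy.
Step 3: x = -2 + (6) = 4, y = 21 + (0) = 21 — the recorded entry deviates here.
Conclusion: step 3 carries the first error; the entry should be x = 4.

step 3, x = 4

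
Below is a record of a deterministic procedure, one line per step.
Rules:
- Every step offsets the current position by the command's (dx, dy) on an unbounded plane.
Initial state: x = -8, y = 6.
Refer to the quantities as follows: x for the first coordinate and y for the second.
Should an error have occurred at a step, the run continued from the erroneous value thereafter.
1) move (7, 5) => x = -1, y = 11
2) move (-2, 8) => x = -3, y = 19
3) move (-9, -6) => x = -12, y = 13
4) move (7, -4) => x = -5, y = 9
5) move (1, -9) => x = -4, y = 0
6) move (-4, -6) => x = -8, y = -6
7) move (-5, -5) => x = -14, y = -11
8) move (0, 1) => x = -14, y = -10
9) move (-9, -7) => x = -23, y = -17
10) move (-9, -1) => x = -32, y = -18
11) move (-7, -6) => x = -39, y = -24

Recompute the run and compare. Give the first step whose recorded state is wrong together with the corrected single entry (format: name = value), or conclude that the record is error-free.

step 7, x = -13

Recomputing the run from the initial state:
step 1: x = -1, y = 11
step 2: x = -3, y = 19
step 3: x = -12, y = 13
step 4: x = -5, y = 9
step 5: x = -4, y = 0
step 6: x = -8, y = -6
step 7: x = -13, y = -11
step 8: x = -13, y = -10
step 9: x = -22, y = -17
step 10: x = -31, y = -18
step 11: x = -38, y = -24
The first disagreement with the record is at step 7, where the value should be x = -13.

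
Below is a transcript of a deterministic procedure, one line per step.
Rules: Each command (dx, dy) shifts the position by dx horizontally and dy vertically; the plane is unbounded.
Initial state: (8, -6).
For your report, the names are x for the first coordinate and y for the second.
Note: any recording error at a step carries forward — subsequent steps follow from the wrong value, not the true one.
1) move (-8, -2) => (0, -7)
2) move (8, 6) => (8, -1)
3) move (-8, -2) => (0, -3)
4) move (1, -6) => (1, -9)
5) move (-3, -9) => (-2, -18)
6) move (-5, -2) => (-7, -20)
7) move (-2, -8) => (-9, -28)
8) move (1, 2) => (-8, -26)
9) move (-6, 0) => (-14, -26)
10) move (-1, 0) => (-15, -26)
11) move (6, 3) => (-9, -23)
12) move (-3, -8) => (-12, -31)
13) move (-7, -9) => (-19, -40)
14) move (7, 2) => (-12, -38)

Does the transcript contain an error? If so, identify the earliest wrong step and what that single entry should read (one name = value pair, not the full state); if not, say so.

step 1, y = -8

Step 1: x = 8 + (-8) = 0, y = -6 + (-2) = -8 — the recorded entry deviates here.
The audit stops at step 1: the recorded entry is wrong and should be y = -8.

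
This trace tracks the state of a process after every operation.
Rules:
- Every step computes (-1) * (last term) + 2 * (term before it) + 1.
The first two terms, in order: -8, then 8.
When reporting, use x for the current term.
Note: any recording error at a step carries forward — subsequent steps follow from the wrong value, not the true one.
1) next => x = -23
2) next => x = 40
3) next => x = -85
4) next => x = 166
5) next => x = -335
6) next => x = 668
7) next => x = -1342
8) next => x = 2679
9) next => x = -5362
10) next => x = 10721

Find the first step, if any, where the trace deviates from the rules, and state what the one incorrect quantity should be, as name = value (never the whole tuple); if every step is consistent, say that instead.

Recomputing the run from the initial state:
step 1: x = -23
step 2: x = 40
step 3: x = -85
step 4: x = 166
step 5: x = -335
step 6: x = 668
step 7: x = -1337
step 8: x = 2674
step 9: x = -5347
step 10: x = 10696
The first disagreement with the trace is at step 7, where the value should be x = -1337.

step 7, x = -1337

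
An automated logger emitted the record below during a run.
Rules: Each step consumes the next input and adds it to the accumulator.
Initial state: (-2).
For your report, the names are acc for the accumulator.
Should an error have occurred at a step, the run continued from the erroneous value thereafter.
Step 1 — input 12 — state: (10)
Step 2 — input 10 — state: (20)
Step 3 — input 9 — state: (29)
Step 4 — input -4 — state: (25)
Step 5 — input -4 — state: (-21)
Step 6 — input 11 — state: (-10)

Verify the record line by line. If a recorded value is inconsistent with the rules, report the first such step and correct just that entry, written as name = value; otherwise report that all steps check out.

Recomputing the run from the initial state:
step 1: acc = 10
step 2: acc = 20
step 3: acc = 29
step 4: acc = 25
step 5: acc = 21
step 6: acc = 32
The first disagreement with the record is at step 5, where the value should be acc = 21.

step 5, acc = 21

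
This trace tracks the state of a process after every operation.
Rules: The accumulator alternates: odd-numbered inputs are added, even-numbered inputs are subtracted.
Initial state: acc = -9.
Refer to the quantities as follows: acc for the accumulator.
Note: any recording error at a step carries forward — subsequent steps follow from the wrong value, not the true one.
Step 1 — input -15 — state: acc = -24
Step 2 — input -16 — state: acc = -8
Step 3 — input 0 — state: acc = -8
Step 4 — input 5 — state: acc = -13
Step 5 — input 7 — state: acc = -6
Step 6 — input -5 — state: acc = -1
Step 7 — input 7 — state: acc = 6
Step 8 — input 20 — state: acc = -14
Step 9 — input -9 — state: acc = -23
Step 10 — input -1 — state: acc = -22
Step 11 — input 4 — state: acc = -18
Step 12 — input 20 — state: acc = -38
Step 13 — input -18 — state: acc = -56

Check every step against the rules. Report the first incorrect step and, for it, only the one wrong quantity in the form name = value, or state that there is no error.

no error

step 1: acc = -9 + -15 = -24 -> exactly as logged
step 2: acc = -24 - -16 = -8 -> agrees with the trace
step 3: acc = -8 + 0 = -8 -> in agreement
step 4: acc = -8 - 5 = -13 -> agrees with the trace
step 5: acc = -13 + 7 = -6 -> in agreement
step 6: acc = -6 - -5 = -1 -> no discrepancy
step 7: acc = -1 + 7 = 6 -> confirmed correct
step 8: acc = 6 - 20 = -14 -> checks out
step 9: acc = -14 + -9 = -23 -> checks out
step 10: acc = -23 - -1 = -22 -> consistent with the trace
step 11: acc = -22 + 4 = -18 -> no discrepancy
step 12: acc = -18 - 20 = -38 -> consistent with the trace
step 13: acc = -38 + -18 = -56 -> same as recorded
Each recorded entry agrees with the recomputation.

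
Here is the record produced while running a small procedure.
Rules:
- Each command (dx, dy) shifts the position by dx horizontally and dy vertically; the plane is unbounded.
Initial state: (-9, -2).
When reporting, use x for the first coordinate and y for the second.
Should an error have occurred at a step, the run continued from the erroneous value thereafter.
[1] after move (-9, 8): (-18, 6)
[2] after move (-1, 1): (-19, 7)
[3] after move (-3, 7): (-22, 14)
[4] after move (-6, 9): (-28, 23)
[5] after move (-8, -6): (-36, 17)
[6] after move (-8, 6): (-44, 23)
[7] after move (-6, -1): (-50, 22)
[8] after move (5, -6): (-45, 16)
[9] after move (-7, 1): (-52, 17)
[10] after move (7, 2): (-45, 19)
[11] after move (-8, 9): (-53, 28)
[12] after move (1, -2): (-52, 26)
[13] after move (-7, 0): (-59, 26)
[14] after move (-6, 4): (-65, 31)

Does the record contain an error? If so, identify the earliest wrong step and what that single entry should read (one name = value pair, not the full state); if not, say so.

step 14, y = 30

step 1: x = -9 + (-9) = -18, y = -2 + (8) = 6 -> matches
step 2: x = -18 + (-1) = -19, y = 6 + (1) = 7 -> verified
step 3: x = -19 + (-3) = -22, y = 7 + (7) = 14 -> confirmed correct
step 4: x = -22 + (-6) = -28, y = 14 + (9) = 23 -> verified
step 5: x = -28 + (-8) = -36, y = 23 + (-6) = 17 -> consistent with the record
step 6: x = -36 + (-8) = -44, y = 17 + (6) = 23 -> verified
step 7: x = -44 + (-6) = -50, y = 23 + (-1) = 22 -> verified
step 8: x = -50 + (5) = -45, y = 22 + (-6) = 16 -> in agreement
step 9: x = -45 + (-7) = -52, y = 16 + (1) = 17 -> exactly as logged
step 10: x = -52 + (7) = -45, y = 17 + (2) = 19 -> exactly as logged
step 11: x = -45 + (-8) = -53, y = 19 + (9) = 28 -> matches
step 12: x = -53 + (1) = -52, y = 28 + (-2) = 26 -> in agreement
step 13: x = -52 + (-7) = -59, y = 26 + (0) = 26 -> in agreement
step 14: x = -59 + (-6) = -65, y = 26 + (4) = 30 -> not what was recorded
Step 14 is the first one off; corrected, y = 30.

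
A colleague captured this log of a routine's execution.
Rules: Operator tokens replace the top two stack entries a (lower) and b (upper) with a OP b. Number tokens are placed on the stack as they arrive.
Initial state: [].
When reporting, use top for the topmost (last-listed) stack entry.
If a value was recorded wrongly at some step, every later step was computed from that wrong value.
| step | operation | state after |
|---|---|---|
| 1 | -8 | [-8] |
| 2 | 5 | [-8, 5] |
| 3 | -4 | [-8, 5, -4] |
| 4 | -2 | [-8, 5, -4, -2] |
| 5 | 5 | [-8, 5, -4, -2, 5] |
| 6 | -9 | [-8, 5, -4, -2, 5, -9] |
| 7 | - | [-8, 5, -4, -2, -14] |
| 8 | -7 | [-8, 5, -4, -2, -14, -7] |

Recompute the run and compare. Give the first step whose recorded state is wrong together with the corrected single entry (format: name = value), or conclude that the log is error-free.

Recomputing the run from the initial state:
step 1: [-8]
step 2: [-8, 5]
step 3: [-8, 5, -4]
step 4: [-8, 5, -4, -2]
step 5: [-8, 5, -4, -2, 5]
step 6: [-8, 5, -4, -2, 5, -9]
step 7: [-8, 5, -4, -2, 14]
step 8: [-8, 5, -4, -2, 14, -7]
The first disagreement with the log is at step 7, where the value should be top = 14.

step 7, top = 14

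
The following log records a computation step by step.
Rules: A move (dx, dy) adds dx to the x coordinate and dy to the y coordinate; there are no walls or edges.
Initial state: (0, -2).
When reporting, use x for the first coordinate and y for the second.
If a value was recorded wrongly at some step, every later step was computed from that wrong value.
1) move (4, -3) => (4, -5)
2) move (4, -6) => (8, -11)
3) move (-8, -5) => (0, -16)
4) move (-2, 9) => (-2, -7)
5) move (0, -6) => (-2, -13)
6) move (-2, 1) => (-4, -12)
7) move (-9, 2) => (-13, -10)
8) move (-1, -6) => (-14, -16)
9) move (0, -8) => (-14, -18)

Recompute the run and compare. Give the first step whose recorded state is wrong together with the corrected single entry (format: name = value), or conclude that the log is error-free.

step 9, y = -24

Step 1: x = 0 + (4) = 4, y = -2 + (-3) = -5 — confirmed correct.
Step 2: x = 4 + (4) = 8, y = -5 + (-6) = -11 — same as recorded.
Step 3: x = 8 + (-8) = 0, y = -11 + (-5) = -16 — checks out.
Step 4: x = 0 + (-2) = -2, y = -16 + (9) = -7 — no discrepancy.
Step 5: x = -2 + (0) = -2, y = -7 + (-6) = -13 — confirmed correct.
Step 6: x = -2 + (-2) = -4, y = -13 + (1) = -12 — checks out.
Step 7: x = -4 + (-9) = -13, y = -12 + (2) = -10 — confirmed correct.
Step 8: x = -13 + (-1) = -14, y = -10 + (-6) = -16 — verified.
Step 9: x = -14 + (0) = -14, y = -16 + (-8) = -24 — first mismatch against the log.
That makes step 9 the first incorrect line — y = -24 is what it should show.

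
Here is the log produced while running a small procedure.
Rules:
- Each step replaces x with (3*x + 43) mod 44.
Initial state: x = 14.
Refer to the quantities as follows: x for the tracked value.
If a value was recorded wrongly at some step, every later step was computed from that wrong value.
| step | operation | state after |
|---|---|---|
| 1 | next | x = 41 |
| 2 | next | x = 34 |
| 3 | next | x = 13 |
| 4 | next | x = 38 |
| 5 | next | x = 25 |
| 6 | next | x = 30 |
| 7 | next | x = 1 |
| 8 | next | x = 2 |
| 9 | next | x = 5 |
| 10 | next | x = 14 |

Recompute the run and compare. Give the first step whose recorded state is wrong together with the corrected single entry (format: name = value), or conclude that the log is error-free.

Recomputing the run from the initial state:
step 1: x = 41
step 2: x = 34
step 3: x = 13
step 4: x = 38
step 5: x = 25
step 6: x = 30
step 7: x = 1
step 8: x = 2
step 9: x = 5
step 10: x = 14
This matches the log at every step.

no error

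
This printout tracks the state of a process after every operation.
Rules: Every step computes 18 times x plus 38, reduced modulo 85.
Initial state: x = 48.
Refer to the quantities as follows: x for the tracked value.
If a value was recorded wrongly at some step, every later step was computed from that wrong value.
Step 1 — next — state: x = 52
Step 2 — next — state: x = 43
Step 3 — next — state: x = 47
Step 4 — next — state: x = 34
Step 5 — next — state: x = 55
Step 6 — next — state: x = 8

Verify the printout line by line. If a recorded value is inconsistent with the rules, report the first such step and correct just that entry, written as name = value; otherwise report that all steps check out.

Recomputing the run from the initial state:
step 1: x = 52
step 2: x = 39
step 3: x = 60
step 4: x = 13
step 5: x = 17
step 6: x = 4
The first disagreement with the printout is at step 2, where the value should be x = 39.

step 2, x = 39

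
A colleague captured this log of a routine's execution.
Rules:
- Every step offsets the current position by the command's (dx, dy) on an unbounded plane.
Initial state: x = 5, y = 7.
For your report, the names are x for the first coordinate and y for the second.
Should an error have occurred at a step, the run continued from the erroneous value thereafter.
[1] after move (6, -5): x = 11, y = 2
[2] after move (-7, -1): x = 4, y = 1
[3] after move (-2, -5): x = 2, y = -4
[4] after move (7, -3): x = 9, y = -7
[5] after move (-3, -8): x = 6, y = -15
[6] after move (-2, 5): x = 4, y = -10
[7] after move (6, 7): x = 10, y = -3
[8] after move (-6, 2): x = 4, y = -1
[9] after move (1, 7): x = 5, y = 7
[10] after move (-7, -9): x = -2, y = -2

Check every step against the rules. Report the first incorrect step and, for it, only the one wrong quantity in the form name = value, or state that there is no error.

Recomputing the run from the initial state:
step 1: x = 11, y = 2
step 2: x = 4, y = 1
step 3: x = 2, y = -4
step 4: x = 9, y = -7
step 5: x = 6, y = -15
step 6: x = 4, y = -10
step 7: x = 10, y = -3
step 8: x = 4, y = -1
step 9: x = 5, y = 6
step 10: x = -2, y = -3
The first disagreement with the log is at step 9, where the value should be y = 6.

step 9, y = 6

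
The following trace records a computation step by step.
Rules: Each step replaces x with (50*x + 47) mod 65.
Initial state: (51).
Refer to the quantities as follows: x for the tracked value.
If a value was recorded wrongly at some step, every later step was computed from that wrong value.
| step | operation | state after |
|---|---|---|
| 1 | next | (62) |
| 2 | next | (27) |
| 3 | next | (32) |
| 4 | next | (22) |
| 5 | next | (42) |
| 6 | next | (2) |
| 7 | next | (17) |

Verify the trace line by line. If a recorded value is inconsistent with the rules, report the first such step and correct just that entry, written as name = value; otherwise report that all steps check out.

no error

step 1: x = (50*51 + 47) mod 65 = 62 -> consistent with the trace
step 2: x = (50*62 + 47) mod 65 = 27 -> verified
step 3: x = (50*27 + 47) mod 65 = 32 -> verified
step 4: x = (50*32 + 47) mod 65 = 22 -> agrees with the trace
step 5: x = (50*22 + 47) mod 65 = 42 -> same as recorded
step 6: x = (50*42 + 47) mod 65 = 2 -> same as recorded
step 7: x = (50*2 + 47) mod 65 = 17 -> exactly as logged
Every step is consistent.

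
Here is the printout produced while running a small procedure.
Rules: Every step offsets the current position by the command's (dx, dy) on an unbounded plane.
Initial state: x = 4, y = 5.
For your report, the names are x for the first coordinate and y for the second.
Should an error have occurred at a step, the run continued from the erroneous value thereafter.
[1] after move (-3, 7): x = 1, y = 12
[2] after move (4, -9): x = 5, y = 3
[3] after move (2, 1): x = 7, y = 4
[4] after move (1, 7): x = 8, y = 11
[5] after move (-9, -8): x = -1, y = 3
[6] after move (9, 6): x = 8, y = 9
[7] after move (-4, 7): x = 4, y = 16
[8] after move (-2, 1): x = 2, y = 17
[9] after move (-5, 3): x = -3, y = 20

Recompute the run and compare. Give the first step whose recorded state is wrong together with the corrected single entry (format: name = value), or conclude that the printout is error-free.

1. x = 4 + (-3) = 1, y = 5 + (7) = 12 (checks out)
2. x = 1 + (4) = 5, y = 12 + (-9) = 3 (verified)
3. x = 5 + (2) = 7, y = 3 + (1) = 4 (same as recorded)
4. x = 7 + (1) = 8, y = 4 + (7) = 11 (exactly as logged)
5. x = 8 + (-9) = -1, y = 11 + (-8) = 3 (checks out)
6. x = -1 + (9) = 8, y = 3 + (6) = 9 (consistent with the printout)
7. x = 8 + (-4) = 4, y = 9 + (7) = 16 (exactly as logged)
8. x = 4 + (-2) = 2, y = 16 + (1) = 17 (in agreement)
9. x = 2 + (-5) = -3, y = 17 + (3) = 20 (exactly as logged)
All entries verified; no error found.

no error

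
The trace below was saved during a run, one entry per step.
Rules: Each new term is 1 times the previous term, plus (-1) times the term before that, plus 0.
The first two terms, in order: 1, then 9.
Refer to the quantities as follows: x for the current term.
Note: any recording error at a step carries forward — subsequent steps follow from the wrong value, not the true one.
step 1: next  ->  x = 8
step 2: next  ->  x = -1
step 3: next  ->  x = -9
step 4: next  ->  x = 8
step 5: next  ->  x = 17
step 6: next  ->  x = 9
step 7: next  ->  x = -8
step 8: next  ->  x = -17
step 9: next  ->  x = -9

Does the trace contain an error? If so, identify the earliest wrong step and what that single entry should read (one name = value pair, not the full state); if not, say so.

step 4, x = -8

Recomputing the run from the initial state:
step 1: x = 8
step 2: x = -1
step 3: x = -9
step 4: x = -8
step 5: x = 1
step 6: x = 9
step 7: x = 8
step 8: x = -1
step 9: x = -9
The first disagreement with the trace is at step 4, where the value should be x = -8.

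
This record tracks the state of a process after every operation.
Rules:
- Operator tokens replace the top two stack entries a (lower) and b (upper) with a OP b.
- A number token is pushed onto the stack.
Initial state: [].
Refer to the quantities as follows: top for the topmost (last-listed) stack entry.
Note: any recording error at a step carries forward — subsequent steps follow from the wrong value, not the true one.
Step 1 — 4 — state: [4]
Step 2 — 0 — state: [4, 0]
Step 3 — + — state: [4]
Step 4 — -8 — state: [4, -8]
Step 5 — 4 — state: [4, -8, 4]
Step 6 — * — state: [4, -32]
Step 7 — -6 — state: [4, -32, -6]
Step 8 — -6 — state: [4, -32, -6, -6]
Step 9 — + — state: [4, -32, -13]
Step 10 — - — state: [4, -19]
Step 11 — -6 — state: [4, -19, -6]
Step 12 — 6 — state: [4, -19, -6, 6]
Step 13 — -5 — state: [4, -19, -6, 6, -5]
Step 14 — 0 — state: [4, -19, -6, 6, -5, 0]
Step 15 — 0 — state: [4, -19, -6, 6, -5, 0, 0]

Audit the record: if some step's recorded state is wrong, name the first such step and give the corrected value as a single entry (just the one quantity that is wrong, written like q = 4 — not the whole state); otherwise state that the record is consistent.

Step 1: push 4: top = 4 — in agreement.
Step 2: push 0: top = 0 — checks out.
Step 3: 4 + 0 = 4 — agrees with the record.
Step 4: push -8: top = -8 — checks out.
Step 5: push 4: top = 4 — checks out.
Step 6: -8 * 4 = -32 — checks out.
Step 7: push -6: top = -6 — checks out.
Step 8: push -6: top = -6 — exactly as logged.
Step 9: -6 + -6 = -12 — the entry is off here.
First deviation found at step 9; the corrected entry is top = -12.

step 9, top = -12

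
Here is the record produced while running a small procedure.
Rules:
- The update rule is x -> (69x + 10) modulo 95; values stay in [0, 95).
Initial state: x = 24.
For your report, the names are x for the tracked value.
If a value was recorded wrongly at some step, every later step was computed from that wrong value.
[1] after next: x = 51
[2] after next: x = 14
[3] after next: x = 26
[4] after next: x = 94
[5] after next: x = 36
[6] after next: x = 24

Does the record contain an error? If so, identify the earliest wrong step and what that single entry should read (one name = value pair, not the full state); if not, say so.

Step 1: x = (69*24 + 10) mod 95 = 51 — in agreement.
Step 2: x = (69*51 + 10) mod 95 = 14 — checks out.
Step 3: x = (69*14 + 10) mod 95 = 26 — verified.
Step 4: x = (69*26 + 10) mod 95 = 94 — consistent with the record.
Step 5: x = (69*94 + 10) mod 95 = 36 — in agreement.
Step 6: x = (69*36 + 10) mod 95 = 24 — no discrepancy.
Each recorded entry agrees with the recomputation.

no error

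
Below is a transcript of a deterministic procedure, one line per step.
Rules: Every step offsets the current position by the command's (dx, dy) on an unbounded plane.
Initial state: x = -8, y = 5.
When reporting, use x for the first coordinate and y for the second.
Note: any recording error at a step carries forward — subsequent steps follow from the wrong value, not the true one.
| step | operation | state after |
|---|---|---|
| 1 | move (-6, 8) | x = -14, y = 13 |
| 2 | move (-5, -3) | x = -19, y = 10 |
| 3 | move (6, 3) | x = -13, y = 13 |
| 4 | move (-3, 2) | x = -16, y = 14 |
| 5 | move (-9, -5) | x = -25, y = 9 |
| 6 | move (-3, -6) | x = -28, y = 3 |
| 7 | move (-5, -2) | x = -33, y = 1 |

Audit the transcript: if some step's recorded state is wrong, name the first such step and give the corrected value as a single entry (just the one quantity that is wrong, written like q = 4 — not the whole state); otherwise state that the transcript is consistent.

Step 1: x = -8 + (-6) = -14, y = 5 + (8) = 13 — exactly as logged.
Step 2: x = -14 + (-5) = -19, y = 13 + (-3) = 10 — matches.
Step 3: x = -19 + (6) = -13, y = 10 + (3) = 13 — agrees with the transcript.
Step 4: x = -13 + (-3) = -16, y = 13 + (2) = 15 — first mismatch against the transcript.
Conclusion: step 4 carries the first error; the entry should be y = 15.

step 4, y = 15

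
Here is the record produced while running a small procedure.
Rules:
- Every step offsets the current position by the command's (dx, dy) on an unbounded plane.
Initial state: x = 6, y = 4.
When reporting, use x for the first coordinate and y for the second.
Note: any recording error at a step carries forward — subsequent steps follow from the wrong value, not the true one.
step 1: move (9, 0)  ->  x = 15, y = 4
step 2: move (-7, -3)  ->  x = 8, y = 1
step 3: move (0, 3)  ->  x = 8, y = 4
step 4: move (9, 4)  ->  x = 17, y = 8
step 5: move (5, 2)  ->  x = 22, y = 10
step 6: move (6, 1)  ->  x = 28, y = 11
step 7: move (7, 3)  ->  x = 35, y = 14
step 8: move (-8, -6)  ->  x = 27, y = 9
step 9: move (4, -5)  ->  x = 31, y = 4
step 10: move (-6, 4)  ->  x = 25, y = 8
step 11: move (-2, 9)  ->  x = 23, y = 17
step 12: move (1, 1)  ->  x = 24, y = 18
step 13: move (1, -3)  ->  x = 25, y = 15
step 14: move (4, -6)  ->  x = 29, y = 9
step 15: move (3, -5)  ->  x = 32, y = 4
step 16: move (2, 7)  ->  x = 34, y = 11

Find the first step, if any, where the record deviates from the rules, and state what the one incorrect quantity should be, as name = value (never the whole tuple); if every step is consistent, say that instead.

step 8, y = 8

Recomputing the run from the initial state:
step 1: x = 15, y = 4
step 2: x = 8, y = 1
step 3: x = 8, y = 4
step 4: x = 17, y = 8
step 5: x = 22, y = 10
step 6: x = 28, y = 11
step 7: x = 35, y = 14
step 8: x = 27, y = 8
step 9: x = 31, y = 3
step 10: x = 25, y = 7
step 11: x = 23, y = 16
step 12: x = 24, y = 17
step 13: x = 25, y = 14
step 14: x = 29, y = 8
step 15: x = 32, y = 3
step 16: x = 34, y = 10
The first disagreement with the record is at step 8, where the value should be y = 8.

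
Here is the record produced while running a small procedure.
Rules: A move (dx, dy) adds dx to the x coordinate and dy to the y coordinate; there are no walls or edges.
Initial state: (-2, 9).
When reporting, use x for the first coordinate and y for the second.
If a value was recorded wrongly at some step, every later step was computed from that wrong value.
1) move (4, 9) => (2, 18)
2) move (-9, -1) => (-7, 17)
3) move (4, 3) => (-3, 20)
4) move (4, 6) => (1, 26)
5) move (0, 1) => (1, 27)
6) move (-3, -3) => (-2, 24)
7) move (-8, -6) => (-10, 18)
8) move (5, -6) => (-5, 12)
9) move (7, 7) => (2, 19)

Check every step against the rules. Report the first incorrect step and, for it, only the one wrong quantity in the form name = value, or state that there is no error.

no error

Recomputing the run from the initial state:
step 1: x = 2, y = 18
step 2: x = -7, y = 17
step 3: x = -3, y = 20
step 4: x = 1, y = 26
step 5: x = 1, y = 27
step 6: x = -2, y = 24
step 7: x = -10, y = 18
step 8: x = -5, y = 12
step 9: x = 2, y = 19
This matches the record at every step.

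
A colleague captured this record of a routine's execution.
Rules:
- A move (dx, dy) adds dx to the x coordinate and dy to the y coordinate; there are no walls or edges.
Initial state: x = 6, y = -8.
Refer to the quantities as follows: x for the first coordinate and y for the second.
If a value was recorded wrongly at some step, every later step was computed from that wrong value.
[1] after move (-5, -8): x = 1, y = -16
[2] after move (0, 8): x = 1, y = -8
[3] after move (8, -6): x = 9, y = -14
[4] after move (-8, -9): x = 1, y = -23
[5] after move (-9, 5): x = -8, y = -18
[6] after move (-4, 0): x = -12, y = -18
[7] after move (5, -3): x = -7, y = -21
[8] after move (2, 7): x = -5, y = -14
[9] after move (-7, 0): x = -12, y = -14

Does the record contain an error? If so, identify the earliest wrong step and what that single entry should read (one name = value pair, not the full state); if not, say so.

Recomputing the run from the initial state:
step 1: x = 1, y = -16
step 2: x = 1, y = -8
step 3: x = 9, y = -14
step 4: x = 1, y = -23
step 5: x = -8, y = -18
step 6: x = -12, y = -18
step 7: x = -7, y = -21
step 8: x = -5, y = -14
step 9: x = -12, y = -14
This matches the record at every step.

no error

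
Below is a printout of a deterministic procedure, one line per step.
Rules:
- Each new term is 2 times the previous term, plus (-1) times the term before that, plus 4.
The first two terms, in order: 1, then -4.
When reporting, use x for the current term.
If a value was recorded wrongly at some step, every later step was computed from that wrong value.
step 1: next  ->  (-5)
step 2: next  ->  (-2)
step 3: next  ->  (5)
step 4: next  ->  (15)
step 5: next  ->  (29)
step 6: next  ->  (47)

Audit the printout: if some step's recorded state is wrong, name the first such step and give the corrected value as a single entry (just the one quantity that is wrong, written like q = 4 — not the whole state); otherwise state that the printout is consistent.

step 4, x = 16

Recomputing the run from the initial state:
step 1: x = -5
step 2: x = -2
step 3: x = 5
step 4: x = 16
step 5: x = 31
step 6: x = 50
The first disagreement with the printout is at step 4, where the value should be x = 16.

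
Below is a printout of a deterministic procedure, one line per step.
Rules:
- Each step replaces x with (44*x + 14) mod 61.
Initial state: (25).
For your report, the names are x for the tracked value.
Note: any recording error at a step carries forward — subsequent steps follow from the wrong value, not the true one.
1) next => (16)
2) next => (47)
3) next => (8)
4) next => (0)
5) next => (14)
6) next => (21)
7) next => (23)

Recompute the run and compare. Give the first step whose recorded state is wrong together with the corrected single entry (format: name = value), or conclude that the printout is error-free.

step 6, x = 20

step 1: x = (44*25 + 14) mod 61 = 16 -> same as recorded
step 2: x = (44*16 + 14) mod 61 = 47 -> confirmed correct
step 3: x = (44*47 + 14) mod 61 = 8 -> confirmed correct
step 4: x = (44*8 + 14) mod 61 = 0 -> same as recorded
step 5: x = (44*0 + 14) mod 61 = 14 -> verified
step 6: x = (44*14 + 14) mod 61 = 20 -> this is not what the printout shows
Conclusion: step 6 carries the first error; the entry should be x = 20.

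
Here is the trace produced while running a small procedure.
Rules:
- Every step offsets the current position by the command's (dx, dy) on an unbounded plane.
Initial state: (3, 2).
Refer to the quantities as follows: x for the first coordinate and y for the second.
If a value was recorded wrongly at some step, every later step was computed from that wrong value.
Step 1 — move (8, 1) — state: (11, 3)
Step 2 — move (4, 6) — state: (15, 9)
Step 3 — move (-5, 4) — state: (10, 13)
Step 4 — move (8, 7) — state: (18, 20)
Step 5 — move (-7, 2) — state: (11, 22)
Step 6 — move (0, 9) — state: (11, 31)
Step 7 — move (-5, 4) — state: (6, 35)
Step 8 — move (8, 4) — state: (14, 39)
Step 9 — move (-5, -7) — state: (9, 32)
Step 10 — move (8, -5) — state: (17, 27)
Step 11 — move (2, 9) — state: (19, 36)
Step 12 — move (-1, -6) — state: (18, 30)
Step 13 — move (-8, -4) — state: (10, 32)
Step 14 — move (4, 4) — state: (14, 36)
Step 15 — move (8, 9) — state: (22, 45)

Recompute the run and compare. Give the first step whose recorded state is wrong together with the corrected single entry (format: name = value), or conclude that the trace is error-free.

1. x = 3 + (8) = 11, y = 2 + (1) = 3 (exactly as logged)
2. x = 11 + (4) = 15, y = 3 + (6) = 9 (no discrepancy)
3. x = 15 + (-5) = 10, y = 9 + (4) = 13 (same as recorded)
4. x = 10 + (8) = 18, y = 13 + (7) = 20 (confirmed correct)
5. x = 18 + (-7) = 11, y = 20 + (2) = 22 (confirmed correct)
6. x = 11 + (0) = 11, y = 22 + (9) = 31 (verified)
7. x = 11 + (-5) = 6, y = 31 + (4) = 35 (confirmed correct)
8. x = 6 + (8) = 14, y = 35 + (4) = 39 (checks out)
9. x = 14 + (-5) = 9, y = 39 + (-7) = 32 (same as recorded)
10. x = 9 + (8) = 17, y = 32 + (-5) = 27 (confirmed correct)
11. x = 17 + (2) = 19, y = 27 + (9) = 36 (same as recorded)
12. x = 19 + (-1) = 18, y = 36 + (-6) = 30 (consistent with the trace)
13. x = 18 + (-8) = 10, y = 30 + (-4) = 26 (the entry is off here)
First deviation found at step 13; the corrected entry is y = 26.

step 13, y = 26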